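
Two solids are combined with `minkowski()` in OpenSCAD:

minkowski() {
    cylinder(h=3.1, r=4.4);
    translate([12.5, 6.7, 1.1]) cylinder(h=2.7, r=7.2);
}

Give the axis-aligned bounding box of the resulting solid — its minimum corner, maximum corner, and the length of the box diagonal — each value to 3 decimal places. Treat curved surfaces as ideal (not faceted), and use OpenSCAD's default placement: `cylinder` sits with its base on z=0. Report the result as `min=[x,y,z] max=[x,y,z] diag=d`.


A = translate([12.5, 6.7, 1.1]) cylinder(h=2.7, r=7.2) → bbox [5.3,-0.5,1.1] .. [19.7,13.9,3.8]
B = cylinder(h=3.1, r=4.4) → bbox [-4.4,-4.4,0] .. [4.4,4.4,3.1]
lo = A.lo+B.lo = [5.3-4.4, -0.5-4.4, 1.1+0] = [0.900,-4.900,1.100]
hi = A.hi+B.hi = [19.7+4.4, 13.9+4.4, 3.8+3.1] = [24.100,18.300,6.900]
diag = √(23.2²+23.2²+5.8²) = √1110.12 = 33.318

min=[0.900,-4.900,1.100] max=[24.100,18.300,6.900] diag=33.318


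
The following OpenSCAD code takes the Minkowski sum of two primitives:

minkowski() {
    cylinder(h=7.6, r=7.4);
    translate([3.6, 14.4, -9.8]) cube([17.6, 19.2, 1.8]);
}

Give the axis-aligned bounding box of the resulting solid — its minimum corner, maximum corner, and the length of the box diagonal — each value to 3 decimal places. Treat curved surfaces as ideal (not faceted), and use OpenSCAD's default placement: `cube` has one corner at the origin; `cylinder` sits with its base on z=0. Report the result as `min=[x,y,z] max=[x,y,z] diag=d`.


min=[-3.800,7.000,-9.800] max=[28.600,41.000,-0.400] diag=47.897

A = translate([3.6, 14.4, -9.8]) cube([17.6, 19.2, 1.8]) → bbox [3.6,14.4,-9.8] .. [21.2,33.6,-8]
B = cylinder(h=7.6, r=7.4) → bbox [-7.4,-7.4,0] .. [7.4,7.4,7.6]
lo = A.lo+B.lo = [3.6-7.4, 14.4-7.4, -9.8+0] = [-3.800,7.000,-9.800]
hi = A.hi+B.hi = [21.2+7.4, 33.6+7.4, -8+7.6] = [28.600,41.000,-0.400]
diag = √(32.4²+34²+9.4²) = √2294.12 = 47.897


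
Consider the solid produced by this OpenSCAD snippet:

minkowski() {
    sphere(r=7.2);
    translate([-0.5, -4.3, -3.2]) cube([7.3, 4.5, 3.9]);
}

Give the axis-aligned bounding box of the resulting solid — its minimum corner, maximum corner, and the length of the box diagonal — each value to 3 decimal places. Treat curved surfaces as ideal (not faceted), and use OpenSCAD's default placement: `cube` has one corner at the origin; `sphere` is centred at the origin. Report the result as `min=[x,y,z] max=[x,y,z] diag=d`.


min=[-7.700,-11.500,-10.400] max=[14.000,7.400,7.900] diag=34.103

A = translate([-0.5, -4.3, -3.2]) cube([7.3, 4.5, 3.9]) → bbox [-0.5,-4.3,-3.2] .. [6.8,0.2,0.7]
B = sphere(r=7.2) → bbox [-7.2,-7.2,-7.2] .. [7.2,7.2,7.2]
lo = A.lo+B.lo = [-0.5-7.2, -4.3-7.2, -3.2-7.2] = [-7.700,-11.500,-10.400]
hi = A.hi+B.hi = [6.8+7.2, 0.2+7.2, 0.7+7.2] = [14.000,7.400,7.900]
diag = √(21.7²+18.9²+18.3²) = √1162.99 = 34.103


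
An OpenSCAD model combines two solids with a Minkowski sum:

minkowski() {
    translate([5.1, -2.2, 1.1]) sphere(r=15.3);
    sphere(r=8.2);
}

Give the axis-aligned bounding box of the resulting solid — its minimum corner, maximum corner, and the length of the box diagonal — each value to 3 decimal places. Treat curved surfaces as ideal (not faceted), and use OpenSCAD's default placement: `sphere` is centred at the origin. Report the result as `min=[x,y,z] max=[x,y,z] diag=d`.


min=[-18.400,-25.700,-22.400] max=[28.600,21.300,24.600] diag=81.406

A = translate([5.1, -2.2, 1.1]) sphere(r=15.3) → bbox [-10.2,-17.5,-14.2] .. [20.4,13.1,16.4]
B = sphere(r=8.2) → bbox [-8.2,-8.2,-8.2] .. [8.2,8.2,8.2]
lo = A.lo+B.lo = [-10.2-8.2, -17.5-8.2, -14.2-8.2] = [-18.400,-25.700,-22.400]
hi = A.hi+B.hi = [20.4+8.2, 13.1+8.2, 16.4+8.2] = [28.600,21.300,24.600]
diag = √(47²+47²+47²) = √6627 = 81.406


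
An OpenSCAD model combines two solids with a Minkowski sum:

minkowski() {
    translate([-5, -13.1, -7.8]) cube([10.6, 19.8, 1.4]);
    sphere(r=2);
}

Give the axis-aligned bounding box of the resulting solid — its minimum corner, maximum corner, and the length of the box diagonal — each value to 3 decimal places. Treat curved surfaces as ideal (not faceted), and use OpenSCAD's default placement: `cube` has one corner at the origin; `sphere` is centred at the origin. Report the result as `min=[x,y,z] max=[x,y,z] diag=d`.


min=[-7.000,-15.100,-9.800] max=[7.600,8.700,-4.400] diag=28.439

A = translate([-5, -13.1, -7.8]) cube([10.6, 19.8, 1.4]) → bbox [-5,-13.1,-7.8] .. [5.6,6.7,-6.4]
B = sphere(r=2) → bbox [-2,-2,-2] .. [2,2,2]
lo = A.lo+B.lo = [-5-2, -13.1-2, -7.8-2] = [-7.000,-15.100,-9.800]
hi = A.hi+B.hi = [5.6+2, 6.7+2, -6.4+2] = [7.600,8.700,-4.400]
diag = √(14.6²+23.8²+5.4²) = √808.76 = 28.439


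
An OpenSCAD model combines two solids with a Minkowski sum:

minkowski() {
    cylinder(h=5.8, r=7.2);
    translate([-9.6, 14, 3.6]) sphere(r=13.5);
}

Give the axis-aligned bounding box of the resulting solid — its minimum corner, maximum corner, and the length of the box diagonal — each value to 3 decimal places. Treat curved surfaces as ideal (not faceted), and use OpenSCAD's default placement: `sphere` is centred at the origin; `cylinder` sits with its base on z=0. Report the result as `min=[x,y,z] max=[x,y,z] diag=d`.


min=[-30.300,-6.700,-9.900] max=[11.100,34.700,22.900] diag=67.110

A = translate([-9.6, 14, 3.6]) sphere(r=13.5) → bbox [-23.1,0.5,-9.9] .. [3.9,27.5,17.1]
B = cylinder(h=5.8, r=7.2) → bbox [-7.2,-7.2,0] .. [7.2,7.2,5.8]
lo = A.lo+B.lo = [-23.1-7.2, 0.5-7.2, -9.9+0] = [-30.300,-6.700,-9.900]
hi = A.hi+B.hi = [3.9+7.2, 27.5+7.2, 17.1+5.8] = [11.100,34.700,22.900]
diag = √(41.4²+41.4²+32.8²) = √4503.76 = 67.110


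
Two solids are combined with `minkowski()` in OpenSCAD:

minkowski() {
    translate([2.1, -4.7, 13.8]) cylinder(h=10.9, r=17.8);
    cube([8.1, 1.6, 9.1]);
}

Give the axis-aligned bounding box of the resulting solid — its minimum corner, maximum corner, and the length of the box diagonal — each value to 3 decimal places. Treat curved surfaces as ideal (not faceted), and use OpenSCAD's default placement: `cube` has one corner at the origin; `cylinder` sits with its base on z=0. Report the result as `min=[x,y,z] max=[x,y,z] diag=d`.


min=[-15.700,-22.500,13.800] max=[28.000,14.700,33.800] diag=60.774

A = translate([2.1, -4.7, 13.8]) cylinder(h=10.9, r=17.8) → bbox [-15.7,-22.5,13.8] .. [19.9,13.1,24.7]
B = cube([8.1, 1.6, 9.1]) → bbox [0,0,0] .. [8.1,1.6,9.1]
lo = A.lo+B.lo = [-15.7+0, -22.5+0, 13.8+0] = [-15.700,-22.500,13.800]
hi = A.hi+B.hi = [19.9+8.1, 13.1+1.6, 24.7+9.1] = [28.000,14.700,33.800]
diag = √(43.7²+37.2²+20²) = √3693.53 = 60.774


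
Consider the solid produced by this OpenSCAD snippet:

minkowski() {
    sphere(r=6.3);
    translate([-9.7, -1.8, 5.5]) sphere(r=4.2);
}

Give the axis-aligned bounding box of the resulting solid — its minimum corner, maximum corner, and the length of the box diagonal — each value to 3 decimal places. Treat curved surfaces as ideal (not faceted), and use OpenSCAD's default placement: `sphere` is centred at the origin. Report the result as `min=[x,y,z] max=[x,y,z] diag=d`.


A = translate([-9.7, -1.8, 5.5]) sphere(r=4.2) → bbox [-13.9,-6,1.3] .. [-5.5,2.4,9.7]
B = sphere(r=6.3) → bbox [-6.3,-6.3,-6.3] .. [6.3,6.3,6.3]
lo = A.lo+B.lo = [-13.9-6.3, -6-6.3, 1.3-6.3] = [-20.200,-12.300,-5.000]
hi = A.hi+B.hi = [-5.5+6.3, 2.4+6.3, 9.7+6.3] = [0.800,8.700,16.000]
diag = √(21²+21²+21²) = √1323 = 36.373

min=[-20.200,-12.300,-5.000] max=[0.800,8.700,16.000] diag=36.373


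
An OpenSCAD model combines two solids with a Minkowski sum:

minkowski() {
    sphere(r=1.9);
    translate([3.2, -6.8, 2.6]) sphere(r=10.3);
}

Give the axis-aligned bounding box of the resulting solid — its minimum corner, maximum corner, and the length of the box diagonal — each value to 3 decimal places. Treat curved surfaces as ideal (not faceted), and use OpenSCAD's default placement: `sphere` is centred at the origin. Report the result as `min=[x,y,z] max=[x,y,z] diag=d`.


min=[-9.000,-19.000,-9.600] max=[15.400,5.400,14.800] diag=42.262

A = translate([3.2, -6.8, 2.6]) sphere(r=10.3) → bbox [-7.1,-17.1,-7.7] .. [13.5,3.5,12.9]
B = sphere(r=1.9) → bbox [-1.9,-1.9,-1.9] .. [1.9,1.9,1.9]
lo = A.lo+B.lo = [-7.1-1.9, -17.1-1.9, -7.7-1.9] = [-9.000,-19.000,-9.600]
hi = A.hi+B.hi = [13.5+1.9, 3.5+1.9, 12.9+1.9] = [15.400,5.400,14.800]
diag = √(24.4²+24.4²+24.4²) = √1786.08 = 42.262


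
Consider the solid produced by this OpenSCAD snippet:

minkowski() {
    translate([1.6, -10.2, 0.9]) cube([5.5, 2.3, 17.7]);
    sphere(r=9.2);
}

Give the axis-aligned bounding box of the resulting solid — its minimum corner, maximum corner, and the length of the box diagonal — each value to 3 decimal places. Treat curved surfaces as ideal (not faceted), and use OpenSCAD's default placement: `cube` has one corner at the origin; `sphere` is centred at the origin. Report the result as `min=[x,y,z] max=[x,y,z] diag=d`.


A = translate([1.6, -10.2, 0.9]) cube([5.5, 2.3, 17.7]) → bbox [1.6,-10.2,0.9] .. [7.1,-7.9,18.6]
B = sphere(r=9.2) → bbox [-9.2,-9.2,-9.2] .. [9.2,9.2,9.2]
lo = A.lo+B.lo = [1.6-9.2, -10.2-9.2, 0.9-9.2] = [-7.600,-19.400,-8.300]
hi = A.hi+B.hi = [7.1+9.2, -7.9+9.2, 18.6+9.2] = [16.300,1.300,27.800]
diag = √(23.9²+20.7²+36.1²) = √2302.91 = 47.989

min=[-7.600,-19.400,-8.300] max=[16.300,1.300,27.800] diag=47.989


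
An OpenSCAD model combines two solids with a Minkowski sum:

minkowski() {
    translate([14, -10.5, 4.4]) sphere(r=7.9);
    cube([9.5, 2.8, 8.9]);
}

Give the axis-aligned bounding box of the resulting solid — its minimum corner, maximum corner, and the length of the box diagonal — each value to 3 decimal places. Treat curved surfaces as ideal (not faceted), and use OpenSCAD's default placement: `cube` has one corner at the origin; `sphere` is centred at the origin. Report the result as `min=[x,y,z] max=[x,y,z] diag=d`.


min=[6.100,-18.400,-3.500] max=[31.400,0.200,21.200] diag=39.952

A = translate([14, -10.5, 4.4]) sphere(r=7.9) → bbox [6.1,-18.4,-3.5] .. [21.9,-2.6,12.3]
B = cube([9.5, 2.8, 8.9]) → bbox [0,0,0] .. [9.5,2.8,8.9]
lo = A.lo+B.lo = [6.1+0, -18.4+0, -3.5+0] = [6.100,-18.400,-3.500]
hi = A.hi+B.hi = [21.9+9.5, -2.6+2.8, 12.3+8.9] = [31.400,0.200,21.200]
diag = √(25.3²+18.6²+24.7²) = √1596.14 = 39.952


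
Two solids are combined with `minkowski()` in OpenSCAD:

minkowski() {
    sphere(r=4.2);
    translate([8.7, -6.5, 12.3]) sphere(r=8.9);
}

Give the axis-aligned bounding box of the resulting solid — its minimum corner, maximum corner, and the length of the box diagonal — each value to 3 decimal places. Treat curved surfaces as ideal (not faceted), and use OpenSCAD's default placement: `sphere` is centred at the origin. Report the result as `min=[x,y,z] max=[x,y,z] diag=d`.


A = translate([8.7, -6.5, 12.3]) sphere(r=8.9) → bbox [-0.2,-15.4,3.4] .. [17.6,2.4,21.2]
B = sphere(r=4.2) → bbox [-4.2,-4.2,-4.2] .. [4.2,4.2,4.2]
lo = A.lo+B.lo = [-0.2-4.2, -15.4-4.2, 3.4-4.2] = [-4.400,-19.600,-0.800]
hi = A.hi+B.hi = [17.6+4.2, 2.4+4.2, 21.2+4.2] = [21.800,6.600,25.400]
diag = √(26.2²+26.2²+26.2²) = √2059.32 = 45.380

min=[-4.400,-19.600,-0.800] max=[21.800,6.600,25.400] diag=45.380


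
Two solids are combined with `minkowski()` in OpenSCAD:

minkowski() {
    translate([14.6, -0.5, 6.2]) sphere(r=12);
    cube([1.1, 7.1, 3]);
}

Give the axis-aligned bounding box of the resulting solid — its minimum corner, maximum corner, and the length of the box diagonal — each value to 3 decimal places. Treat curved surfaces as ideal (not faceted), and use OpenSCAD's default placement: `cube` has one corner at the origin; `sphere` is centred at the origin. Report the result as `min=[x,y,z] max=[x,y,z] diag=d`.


min=[2.600,-12.500,-5.800] max=[27.700,18.600,21.200] diag=48.231

A = translate([14.6, -0.5, 6.2]) sphere(r=12) → bbox [2.6,-12.5,-5.8] .. [26.6,11.5,18.2]
B = cube([1.1, 7.1, 3]) → bbox [0,0,0] .. [1.1,7.1,3]
lo = A.lo+B.lo = [2.6+0, -12.5+0, -5.8+0] = [2.600,-12.500,-5.800]
hi = A.hi+B.hi = [26.6+1.1, 11.5+7.1, 18.2+3] = [27.700,18.600,21.200]
diag = √(25.1²+31.1²+27²) = √2326.22 = 48.231


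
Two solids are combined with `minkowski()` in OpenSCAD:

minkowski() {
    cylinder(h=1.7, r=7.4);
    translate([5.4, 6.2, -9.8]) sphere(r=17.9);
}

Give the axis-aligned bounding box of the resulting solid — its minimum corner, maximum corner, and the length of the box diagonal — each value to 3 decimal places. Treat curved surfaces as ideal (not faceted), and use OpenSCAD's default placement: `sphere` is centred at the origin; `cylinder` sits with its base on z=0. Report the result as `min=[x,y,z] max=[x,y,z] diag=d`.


A = translate([5.4, 6.2, -9.8]) sphere(r=17.9) → bbox [-12.5,-11.7,-27.7] .. [23.3,24.1,8.1]
B = cylinder(h=1.7, r=7.4) → bbox [-7.4,-7.4,0] .. [7.4,7.4,1.7]
lo = A.lo+B.lo = [-12.5-7.4, -11.7-7.4, -27.7+0] = [-19.900,-19.100,-27.700]
hi = A.hi+B.hi = [23.3+7.4, 24.1+7.4, 8.1+1.7] = [30.700,31.500,9.800]
diag = √(50.6²+50.6²+37.5²) = √6526.97 = 80.790

min=[-19.900,-19.100,-27.700] max=[30.700,31.500,9.800] diag=80.790


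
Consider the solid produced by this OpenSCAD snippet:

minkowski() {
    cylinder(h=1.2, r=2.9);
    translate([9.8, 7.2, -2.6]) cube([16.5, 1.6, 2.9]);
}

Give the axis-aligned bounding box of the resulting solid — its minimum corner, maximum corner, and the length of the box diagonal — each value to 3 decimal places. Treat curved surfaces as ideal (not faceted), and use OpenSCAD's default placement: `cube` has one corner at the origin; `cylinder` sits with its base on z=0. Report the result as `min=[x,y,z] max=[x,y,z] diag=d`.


A = translate([9.8, 7.2, -2.6]) cube([16.5, 1.6, 2.9]) → bbox [9.8,7.2,-2.6] .. [26.3,8.8,0.3]
B = cylinder(h=1.2, r=2.9) → bbox [-2.9,-2.9,0] .. [2.9,2.9,1.2]
lo = A.lo+B.lo = [9.8-2.9, 7.2-2.9, -2.6+0] = [6.900,4.300,-2.600]
hi = A.hi+B.hi = [26.3+2.9, 8.8+2.9, 0.3+1.2] = [29.200,11.700,1.500]
diag = √(22.3²+7.4²+4.1²) = √568.86 = 23.851

min=[6.900,4.300,-2.600] max=[29.200,11.700,1.500] diag=23.851


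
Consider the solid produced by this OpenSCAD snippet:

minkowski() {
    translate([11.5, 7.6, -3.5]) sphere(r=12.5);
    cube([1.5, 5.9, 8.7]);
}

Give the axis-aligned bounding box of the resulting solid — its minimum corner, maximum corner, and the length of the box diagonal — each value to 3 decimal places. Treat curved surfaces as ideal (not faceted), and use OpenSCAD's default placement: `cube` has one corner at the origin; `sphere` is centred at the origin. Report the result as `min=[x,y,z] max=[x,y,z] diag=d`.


min=[-1.000,-4.900,-16.000] max=[25.500,26.000,17.700] diag=52.846

A = translate([11.5, 7.6, -3.5]) sphere(r=12.5) → bbox [-1,-4.9,-16] .. [24,20.1,9]
B = cube([1.5, 5.9, 8.7]) → bbox [0,0,0] .. [1.5,5.9,8.7]
lo = A.lo+B.lo = [-1+0, -4.9+0, -16+0] = [-1.000,-4.900,-16.000]
hi = A.hi+B.hi = [24+1.5, 20.1+5.9, 9+8.7] = [25.500,26.000,17.700]
diag = √(26.5²+30.9²+33.7²) = √2792.75 = 52.846


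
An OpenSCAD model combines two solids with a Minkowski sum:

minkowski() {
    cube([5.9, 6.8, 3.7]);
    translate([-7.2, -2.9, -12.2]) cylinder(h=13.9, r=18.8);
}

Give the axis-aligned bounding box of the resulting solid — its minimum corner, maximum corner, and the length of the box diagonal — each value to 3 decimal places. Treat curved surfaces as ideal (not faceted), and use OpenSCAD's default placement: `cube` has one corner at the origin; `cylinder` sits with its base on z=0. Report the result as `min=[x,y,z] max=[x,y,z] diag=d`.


A = translate([-7.2, -2.9, -12.2]) cylinder(h=13.9, r=18.8) → bbox [-26,-21.7,-12.2] .. [11.6,15.9,1.7]
B = cube([5.9, 6.8, 3.7]) → bbox [0,0,0] .. [5.9,6.8,3.7]
lo = A.lo+B.lo = [-26+0, -21.7+0, -12.2+0] = [-26.000,-21.700,-12.200]
hi = A.hi+B.hi = [11.6+5.9, 15.9+6.8, 1.7+3.7] = [17.500,22.700,5.400]
diag = √(43.5²+44.4²+17.6²) = √4173.37 = 64.602

min=[-26.000,-21.700,-12.200] max=[17.500,22.700,5.400] diag=64.602


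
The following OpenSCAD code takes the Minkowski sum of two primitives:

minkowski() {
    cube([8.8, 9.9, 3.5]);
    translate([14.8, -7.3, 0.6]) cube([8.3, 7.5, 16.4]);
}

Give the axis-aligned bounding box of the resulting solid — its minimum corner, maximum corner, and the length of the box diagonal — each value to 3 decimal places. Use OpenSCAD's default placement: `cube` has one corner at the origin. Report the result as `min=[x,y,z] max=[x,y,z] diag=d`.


A = translate([14.8, -7.3, 0.6]) cube([8.3, 7.5, 16.4]) → bbox [14.8,-7.3,0.6] .. [23.1,0.2,17]
B = cube([8.8, 9.9, 3.5]) → bbox [0,0,0] .. [8.8,9.9,3.5]
lo = A.lo+B.lo = [14.8+0, -7.3+0, 0.6+0] = [14.800,-7.300,0.600]
hi = A.hi+B.hi = [23.1+8.8, 0.2+9.9, 17+3.5] = [31.900,10.100,20.500]
diag = √(17.1²+17.4²+19.9²) = √991.18 = 31.483

min=[14.800,-7.300,0.600] max=[31.900,10.100,20.500] diag=31.483


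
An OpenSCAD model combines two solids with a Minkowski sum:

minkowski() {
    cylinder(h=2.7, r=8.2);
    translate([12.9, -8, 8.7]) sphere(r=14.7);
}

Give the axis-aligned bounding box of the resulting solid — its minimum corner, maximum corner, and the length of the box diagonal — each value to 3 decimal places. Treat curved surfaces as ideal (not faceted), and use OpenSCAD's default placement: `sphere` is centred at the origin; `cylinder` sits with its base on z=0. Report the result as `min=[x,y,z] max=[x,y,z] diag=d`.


A = translate([12.9, -8, 8.7]) sphere(r=14.7) → bbox [-1.8,-22.7,-6] .. [27.6,6.7,23.4]
B = cylinder(h=2.7, r=8.2) → bbox [-8.2,-8.2,0] .. [8.2,8.2,2.7]
lo = A.lo+B.lo = [-1.8-8.2, -22.7-8.2, -6+0] = [-10.000,-30.900,-6.000]
hi = A.hi+B.hi = [27.6+8.2, 6.7+8.2, 23.4+2.7] = [35.800,14.900,26.100]
diag = √(45.8²+45.8²+32.1²) = √5225.69 = 72.289

min=[-10.000,-30.900,-6.000] max=[35.800,14.900,26.100] diag=72.289


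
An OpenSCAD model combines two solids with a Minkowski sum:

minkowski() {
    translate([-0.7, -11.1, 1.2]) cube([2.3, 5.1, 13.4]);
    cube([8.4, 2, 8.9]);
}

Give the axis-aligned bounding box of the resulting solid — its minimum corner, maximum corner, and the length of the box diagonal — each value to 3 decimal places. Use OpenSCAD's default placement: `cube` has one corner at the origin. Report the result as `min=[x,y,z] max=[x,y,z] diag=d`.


A = translate([-0.7, -11.1, 1.2]) cube([2.3, 5.1, 13.4]) → bbox [-0.7,-11.1,1.2] .. [1.6,-6,14.6]
B = cube([8.4, 2, 8.9]) → bbox [0,0,0] .. [8.4,2,8.9]
lo = A.lo+B.lo = [-0.7+0, -11.1+0, 1.2+0] = [-0.700,-11.100,1.200]
hi = A.hi+B.hi = [1.6+8.4, -6+2, 14.6+8.9] = [10.000,-4.000,23.500]
diag = √(10.7²+7.1²+22.3²) = √662.19 = 25.733

min=[-0.700,-11.100,1.200] max=[10.000,-4.000,23.500] diag=25.733


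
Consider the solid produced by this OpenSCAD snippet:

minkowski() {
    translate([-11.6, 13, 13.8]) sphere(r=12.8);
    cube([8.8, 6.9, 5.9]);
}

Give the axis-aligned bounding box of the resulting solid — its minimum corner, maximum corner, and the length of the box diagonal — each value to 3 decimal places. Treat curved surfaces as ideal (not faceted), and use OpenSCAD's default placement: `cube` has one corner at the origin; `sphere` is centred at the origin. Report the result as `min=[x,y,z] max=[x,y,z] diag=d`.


A = translate([-11.6, 13, 13.8]) sphere(r=12.8) → bbox [-24.4,0.2,1] .. [1.2,25.8,26.6]
B = cube([8.8, 6.9, 5.9]) → bbox [0,0,0] .. [8.8,6.9,5.9]
lo = A.lo+B.lo = [-24.4+0, 0.2+0, 1+0] = [-24.400,0.200,1.000]
hi = A.hi+B.hi = [1.2+8.8, 25.8+6.9, 26.6+5.9] = [10.000,32.700,32.500]
diag = √(34.4²+32.5²+31.5²) = √3231.86 = 56.849

min=[-24.400,0.200,1.000] max=[10.000,32.700,32.500] diag=56.849


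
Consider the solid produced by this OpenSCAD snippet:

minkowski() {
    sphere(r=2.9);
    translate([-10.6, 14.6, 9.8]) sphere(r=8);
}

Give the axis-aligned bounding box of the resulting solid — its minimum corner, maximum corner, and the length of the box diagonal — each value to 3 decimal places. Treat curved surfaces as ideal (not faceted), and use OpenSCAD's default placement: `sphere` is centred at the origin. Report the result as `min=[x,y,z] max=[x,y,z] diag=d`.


min=[-21.500,3.700,-1.100] max=[0.300,25.500,20.700] diag=37.759

A = translate([-10.6, 14.6, 9.8]) sphere(r=8) → bbox [-18.6,6.6,1.8] .. [-2.6,22.6,17.8]
B = sphere(r=2.9) → bbox [-2.9,-2.9,-2.9] .. [2.9,2.9,2.9]
lo = A.lo+B.lo = [-18.6-2.9, 6.6-2.9, 1.8-2.9] = [-21.500,3.700,-1.100]
hi = A.hi+B.hi = [-2.6+2.9, 22.6+2.9, 17.8+2.9] = [0.300,25.500,20.700]
diag = √(21.8²+21.8²+21.8²) = √1425.72 = 37.759


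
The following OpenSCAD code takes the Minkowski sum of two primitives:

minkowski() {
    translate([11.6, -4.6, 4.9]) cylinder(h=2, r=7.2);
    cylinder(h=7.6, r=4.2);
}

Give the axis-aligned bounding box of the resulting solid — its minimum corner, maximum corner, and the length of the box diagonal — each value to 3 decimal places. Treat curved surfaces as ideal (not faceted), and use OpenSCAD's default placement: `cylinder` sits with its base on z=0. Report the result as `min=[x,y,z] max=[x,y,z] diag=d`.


min=[0.200,-16.000,4.900] max=[23.000,6.800,14.500] diag=33.643

A = translate([11.6, -4.6, 4.9]) cylinder(h=2, r=7.2) → bbox [4.4,-11.8,4.9] .. [18.8,2.6,6.9]
B = cylinder(h=7.6, r=4.2) → bbox [-4.2,-4.2,0] .. [4.2,4.2,7.6]
lo = A.lo+B.lo = [4.4-4.2, -11.8-4.2, 4.9+0] = [0.200,-16.000,4.900]
hi = A.hi+B.hi = [18.8+4.2, 2.6+4.2, 6.9+7.6] = [23.000,6.800,14.500]
diag = √(22.8²+22.8²+9.6²) = √1131.84 = 33.643


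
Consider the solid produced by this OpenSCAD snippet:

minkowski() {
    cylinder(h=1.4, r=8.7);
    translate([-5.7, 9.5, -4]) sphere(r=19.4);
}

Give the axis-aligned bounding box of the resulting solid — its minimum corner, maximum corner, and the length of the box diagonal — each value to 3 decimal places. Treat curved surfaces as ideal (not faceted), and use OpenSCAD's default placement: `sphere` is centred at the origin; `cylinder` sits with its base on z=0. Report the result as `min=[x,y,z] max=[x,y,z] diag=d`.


min=[-33.800,-18.600,-23.400] max=[22.400,37.600,16.800] diag=89.067

A = translate([-5.7, 9.5, -4]) sphere(r=19.4) → bbox [-25.1,-9.9,-23.4] .. [13.7,28.9,15.4]
B = cylinder(h=1.4, r=8.7) → bbox [-8.7,-8.7,0] .. [8.7,8.7,1.4]
lo = A.lo+B.lo = [-25.1-8.7, -9.9-8.7, -23.4+0] = [-33.800,-18.600,-23.400]
hi = A.hi+B.hi = [13.7+8.7, 28.9+8.7, 15.4+1.4] = [22.400,37.600,16.800]
diag = √(56.2²+56.2²+40.2²) = √7932.92 = 89.067


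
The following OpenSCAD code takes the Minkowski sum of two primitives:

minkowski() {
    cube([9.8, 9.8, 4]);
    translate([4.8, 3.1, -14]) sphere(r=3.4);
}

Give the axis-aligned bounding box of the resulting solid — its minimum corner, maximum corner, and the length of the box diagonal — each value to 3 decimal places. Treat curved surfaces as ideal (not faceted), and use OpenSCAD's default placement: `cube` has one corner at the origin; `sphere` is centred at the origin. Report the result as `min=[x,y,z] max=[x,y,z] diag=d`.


min=[1.400,-0.300,-17.400] max=[18.000,16.300,-6.600] diag=25.841

A = translate([4.8, 3.1, -14]) sphere(r=3.4) → bbox [1.4,-0.3,-17.4] .. [8.2,6.5,-10.6]
B = cube([9.8, 9.8, 4]) → bbox [0,0,0] .. [9.8,9.8,4]
lo = A.lo+B.lo = [1.4+0, -0.3+0, -17.4+0] = [1.400,-0.300,-17.400]
hi = A.hi+B.hi = [8.2+9.8, 6.5+9.8, -10.6+4] = [18.000,16.300,-6.600]
diag = √(16.6²+16.6²+10.8²) = √667.76 = 25.841


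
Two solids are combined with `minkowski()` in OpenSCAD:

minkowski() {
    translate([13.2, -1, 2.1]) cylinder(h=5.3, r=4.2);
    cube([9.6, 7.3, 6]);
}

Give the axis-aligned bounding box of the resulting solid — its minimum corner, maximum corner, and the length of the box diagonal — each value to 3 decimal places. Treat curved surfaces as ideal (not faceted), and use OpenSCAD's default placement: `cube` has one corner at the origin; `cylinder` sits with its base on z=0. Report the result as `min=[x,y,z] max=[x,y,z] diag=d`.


A = translate([13.2, -1, 2.1]) cylinder(h=5.3, r=4.2) → bbox [9,-5.2,2.1] .. [17.4,3.2,7.4]
B = cube([9.6, 7.3, 6]) → bbox [0,0,0] .. [9.6,7.3,6]
lo = A.lo+B.lo = [9+0, -5.2+0, 2.1+0] = [9.000,-5.200,2.100]
hi = A.hi+B.hi = [17.4+9.6, 3.2+7.3, 7.4+6] = [27.000,10.500,13.400]
diag = √(18²+15.7²+11.3²) = √698.18 = 26.423

min=[9.000,-5.200,2.100] max=[27.000,10.500,13.400] diag=26.423


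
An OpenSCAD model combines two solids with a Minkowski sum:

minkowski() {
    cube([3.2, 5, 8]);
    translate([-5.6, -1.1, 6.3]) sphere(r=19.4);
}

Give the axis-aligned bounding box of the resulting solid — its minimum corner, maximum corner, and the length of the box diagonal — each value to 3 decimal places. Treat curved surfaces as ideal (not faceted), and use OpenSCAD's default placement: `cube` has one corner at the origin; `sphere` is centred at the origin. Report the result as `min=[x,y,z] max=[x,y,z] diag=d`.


A = translate([-5.6, -1.1, 6.3]) sphere(r=19.4) → bbox [-25,-20.5,-13.1] .. [13.8,18.3,25.7]
B = cube([3.2, 5, 8]) → bbox [0,0,0] .. [3.2,5,8]
lo = A.lo+B.lo = [-25+0, -20.5+0, -13.1+0] = [-25.000,-20.500,-13.100]
hi = A.hi+B.hi = [13.8+3.2, 18.3+5, 25.7+8] = [17.000,23.300,33.700]
diag = √(42²+43.8²+46.8²) = √5872.68 = 76.633

min=[-25.000,-20.500,-13.100] max=[17.000,23.300,33.700] diag=76.633


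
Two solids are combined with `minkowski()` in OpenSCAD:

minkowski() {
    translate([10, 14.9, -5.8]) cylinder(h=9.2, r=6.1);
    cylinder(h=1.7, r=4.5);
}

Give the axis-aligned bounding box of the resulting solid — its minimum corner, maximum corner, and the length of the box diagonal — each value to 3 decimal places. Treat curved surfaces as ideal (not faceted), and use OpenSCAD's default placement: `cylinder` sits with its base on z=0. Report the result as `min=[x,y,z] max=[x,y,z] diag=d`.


min=[-0.600,4.300,-5.800] max=[20.600,25.500,5.100] diag=31.901

A = translate([10, 14.9, -5.8]) cylinder(h=9.2, r=6.1) → bbox [3.9,8.8,-5.8] .. [16.1,21,3.4]
B = cylinder(h=1.7, r=4.5) → bbox [-4.5,-4.5,0] .. [4.5,4.5,1.7]
lo = A.lo+B.lo = [3.9-4.5, 8.8-4.5, -5.8+0] = [-0.600,4.300,-5.800]
hi = A.hi+B.hi = [16.1+4.5, 21+4.5, 3.4+1.7] = [20.600,25.500,5.100]
diag = √(21.2²+21.2²+10.9²) = √1017.69 = 31.901


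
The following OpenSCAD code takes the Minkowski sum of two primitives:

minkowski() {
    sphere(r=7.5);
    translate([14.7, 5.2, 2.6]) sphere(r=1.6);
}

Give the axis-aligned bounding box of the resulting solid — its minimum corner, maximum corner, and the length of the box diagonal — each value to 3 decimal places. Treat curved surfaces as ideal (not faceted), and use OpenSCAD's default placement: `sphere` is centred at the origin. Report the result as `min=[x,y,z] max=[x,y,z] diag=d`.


min=[5.600,-3.900,-6.500] max=[23.800,14.300,11.700] diag=31.523

A = translate([14.7, 5.2, 2.6]) sphere(r=1.6) → bbox [13.1,3.6,1] .. [16.3,6.8,4.2]
B = sphere(r=7.5) → bbox [-7.5,-7.5,-7.5] .. [7.5,7.5,7.5]
lo = A.lo+B.lo = [13.1-7.5, 3.6-7.5, 1-7.5] = [5.600,-3.900,-6.500]
hi = A.hi+B.hi = [16.3+7.5, 6.8+7.5, 4.2+7.5] = [23.800,14.300,11.700]
diag = √(18.2²+18.2²+18.2²) = √993.72 = 31.523


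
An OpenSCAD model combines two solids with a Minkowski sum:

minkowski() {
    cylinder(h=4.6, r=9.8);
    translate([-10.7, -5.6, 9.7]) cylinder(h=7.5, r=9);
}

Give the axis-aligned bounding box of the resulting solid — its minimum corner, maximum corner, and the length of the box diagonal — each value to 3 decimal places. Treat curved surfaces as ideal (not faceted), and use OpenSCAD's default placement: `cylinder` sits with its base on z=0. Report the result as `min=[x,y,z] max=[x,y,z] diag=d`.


A = translate([-10.7, -5.6, 9.7]) cylinder(h=7.5, r=9) → bbox [-19.7,-14.6,9.7] .. [-1.7,3.4,17.2]
B = cylinder(h=4.6, r=9.8) → bbox [-9.8,-9.8,0] .. [9.8,9.8,4.6]
lo = A.lo+B.lo = [-19.7-9.8, -14.6-9.8, 9.7+0] = [-29.500,-24.400,9.700]
hi = A.hi+B.hi = [-1.7+9.8, 3.4+9.8, 17.2+4.6] = [8.100,13.200,21.800]
diag = √(37.6²+37.6²+12.1²) = √2973.93 = 54.534

min=[-29.500,-24.400,9.700] max=[8.100,13.200,21.800] diag=54.534


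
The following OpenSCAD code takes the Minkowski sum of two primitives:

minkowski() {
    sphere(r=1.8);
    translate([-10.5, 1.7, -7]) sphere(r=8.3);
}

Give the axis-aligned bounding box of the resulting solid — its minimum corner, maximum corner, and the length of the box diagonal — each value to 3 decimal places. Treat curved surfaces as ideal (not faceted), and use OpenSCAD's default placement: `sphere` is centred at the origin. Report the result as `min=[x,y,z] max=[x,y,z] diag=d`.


min=[-20.600,-8.400,-17.100] max=[-0.400,11.800,3.100] diag=34.987

A = translate([-10.5, 1.7, -7]) sphere(r=8.3) → bbox [-18.8,-6.6,-15.3] .. [-2.2,10,1.3]
B = sphere(r=1.8) → bbox [-1.8,-1.8,-1.8] .. [1.8,1.8,1.8]
lo = A.lo+B.lo = [-18.8-1.8, -6.6-1.8, -15.3-1.8] = [-20.600,-8.400,-17.100]
hi = A.hi+B.hi = [-2.2+1.8, 10+1.8, 1.3+1.8] = [-0.400,11.800,3.100]
diag = √(20.2²+20.2²+20.2²) = √1224.12 = 34.987


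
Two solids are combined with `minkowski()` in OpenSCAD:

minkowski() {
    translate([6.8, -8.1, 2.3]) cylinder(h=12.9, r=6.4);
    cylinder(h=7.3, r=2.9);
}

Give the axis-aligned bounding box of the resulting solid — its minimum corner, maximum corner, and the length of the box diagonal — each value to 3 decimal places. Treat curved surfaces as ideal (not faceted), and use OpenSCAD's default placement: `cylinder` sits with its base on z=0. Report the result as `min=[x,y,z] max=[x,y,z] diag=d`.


min=[-2.500,-17.400,2.300] max=[16.100,1.200,22.500] diag=33.166

A = translate([6.8, -8.1, 2.3]) cylinder(h=12.9, r=6.4) → bbox [0.4,-14.5,2.3] .. [13.2,-1.7,15.2]
B = cylinder(h=7.3, r=2.9) → bbox [-2.9,-2.9,0] .. [2.9,2.9,7.3]
lo = A.lo+B.lo = [0.4-2.9, -14.5-2.9, 2.3+0] = [-2.500,-17.400,2.300]
hi = A.hi+B.hi = [13.2+2.9, -1.7+2.9, 15.2+7.3] = [16.100,1.200,22.500]
diag = √(18.6²+18.6²+20.2²) = √1099.96 = 33.166


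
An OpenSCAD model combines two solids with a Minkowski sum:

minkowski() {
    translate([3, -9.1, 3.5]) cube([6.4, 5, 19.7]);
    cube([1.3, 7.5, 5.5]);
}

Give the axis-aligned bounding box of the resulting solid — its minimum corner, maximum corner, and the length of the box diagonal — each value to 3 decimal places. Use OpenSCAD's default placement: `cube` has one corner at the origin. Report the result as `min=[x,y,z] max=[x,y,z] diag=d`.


min=[3.000,-9.100,3.500] max=[10.700,3.400,28.700] diag=29.165

A = translate([3, -9.1, 3.5]) cube([6.4, 5, 19.7]) → bbox [3,-9.1,3.5] .. [9.4,-4.1,23.2]
B = cube([1.3, 7.5, 5.5]) → bbox [0,0,0] .. [1.3,7.5,5.5]
lo = A.lo+B.lo = [3+0, -9.1+0, 3.5+0] = [3.000,-9.100,3.500]
hi = A.hi+B.hi = [9.4+1.3, -4.1+7.5, 23.2+5.5] = [10.700,3.400,28.700]
diag = √(7.7²+12.5²+25.2²) = √850.58 = 29.165


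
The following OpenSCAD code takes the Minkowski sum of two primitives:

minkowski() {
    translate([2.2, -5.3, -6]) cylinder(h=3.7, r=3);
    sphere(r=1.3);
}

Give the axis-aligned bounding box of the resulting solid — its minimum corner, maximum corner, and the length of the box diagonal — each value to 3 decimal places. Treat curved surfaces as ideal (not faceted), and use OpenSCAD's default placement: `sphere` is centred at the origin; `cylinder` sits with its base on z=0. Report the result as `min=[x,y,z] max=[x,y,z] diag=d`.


A = translate([2.2, -5.3, -6]) cylinder(h=3.7, r=3) → bbox [-0.8,-8.3,-6] .. [5.2,-2.3,-2.3]
B = sphere(r=1.3) → bbox [-1.3,-1.3,-1.3] .. [1.3,1.3,1.3]
lo = A.lo+B.lo = [-0.8-1.3, -8.3-1.3, -6-1.3] = [-2.100,-9.600,-7.300]
hi = A.hi+B.hi = [5.2+1.3, -2.3+1.3, -2.3+1.3] = [6.500,-1.000,-1.000]
diag = √(8.6²+8.6²+6.3²) = √187.61 = 13.697

min=[-2.100,-9.600,-7.300] max=[6.500,-1.000,-1.000] diag=13.697


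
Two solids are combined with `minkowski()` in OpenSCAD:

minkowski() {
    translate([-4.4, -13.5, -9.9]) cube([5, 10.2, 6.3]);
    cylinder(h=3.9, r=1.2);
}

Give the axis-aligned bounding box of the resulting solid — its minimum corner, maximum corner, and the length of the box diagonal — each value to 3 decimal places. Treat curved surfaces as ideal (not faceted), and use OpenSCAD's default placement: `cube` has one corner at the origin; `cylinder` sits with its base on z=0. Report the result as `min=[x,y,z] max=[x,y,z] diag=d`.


min=[-5.600,-14.700,-9.900] max=[1.800,-2.100,0.300] diag=17.820

A = translate([-4.4, -13.5, -9.9]) cube([5, 10.2, 6.3]) → bbox [-4.4,-13.5,-9.9] .. [0.6,-3.3,-3.6]
B = cylinder(h=3.9, r=1.2) → bbox [-1.2,-1.2,0] .. [1.2,1.2,3.9]
lo = A.lo+B.lo = [-4.4-1.2, -13.5-1.2, -9.9+0] = [-5.600,-14.700,-9.900]
hi = A.hi+B.hi = [0.6+1.2, -3.3+1.2, -3.6+3.9] = [1.800,-2.100,0.300]
diag = √(7.4²+12.6²+10.2²) = √317.56 = 17.820


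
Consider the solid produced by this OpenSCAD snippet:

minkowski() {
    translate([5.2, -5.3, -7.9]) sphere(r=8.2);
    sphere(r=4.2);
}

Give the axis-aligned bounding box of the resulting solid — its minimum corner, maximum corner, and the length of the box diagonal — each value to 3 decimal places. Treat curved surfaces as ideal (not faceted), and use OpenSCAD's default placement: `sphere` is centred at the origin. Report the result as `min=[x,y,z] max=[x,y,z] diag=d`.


A = translate([5.2, -5.3, -7.9]) sphere(r=8.2) → bbox [-3,-13.5,-16.1] .. [13.4,2.9,0.3]
B = sphere(r=4.2) → bbox [-4.2,-4.2,-4.2] .. [4.2,4.2,4.2]
lo = A.lo+B.lo = [-3-4.2, -13.5-4.2, -16.1-4.2] = [-7.200,-17.700,-20.300]
hi = A.hi+B.hi = [13.4+4.2, 2.9+4.2, 0.3+4.2] = [17.600,7.100,4.500]
diag = √(24.8²+24.8²+24.8²) = √1845.12 = 42.955

min=[-7.200,-17.700,-20.300] max=[17.600,7.100,4.500] diag=42.955


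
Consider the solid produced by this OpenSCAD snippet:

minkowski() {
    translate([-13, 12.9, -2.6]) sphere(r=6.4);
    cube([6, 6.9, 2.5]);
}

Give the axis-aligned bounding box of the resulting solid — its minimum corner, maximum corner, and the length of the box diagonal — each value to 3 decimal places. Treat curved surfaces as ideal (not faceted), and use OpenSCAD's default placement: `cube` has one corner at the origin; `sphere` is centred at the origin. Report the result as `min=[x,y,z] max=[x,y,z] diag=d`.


min=[-19.400,6.500,-9.000] max=[-0.600,26.200,6.300] diag=31.235

A = translate([-13, 12.9, -2.6]) sphere(r=6.4) → bbox [-19.4,6.5,-9] .. [-6.6,19.3,3.8]
B = cube([6, 6.9, 2.5]) → bbox [0,0,0] .. [6,6.9,2.5]
lo = A.lo+B.lo = [-19.4+0, 6.5+0, -9+0] = [-19.400,6.500,-9.000]
hi = A.hi+B.hi = [-6.6+6, 19.3+6.9, 3.8+2.5] = [-0.600,26.200,6.300]
diag = √(18.8²+19.7²+15.3²) = √975.62 = 31.235


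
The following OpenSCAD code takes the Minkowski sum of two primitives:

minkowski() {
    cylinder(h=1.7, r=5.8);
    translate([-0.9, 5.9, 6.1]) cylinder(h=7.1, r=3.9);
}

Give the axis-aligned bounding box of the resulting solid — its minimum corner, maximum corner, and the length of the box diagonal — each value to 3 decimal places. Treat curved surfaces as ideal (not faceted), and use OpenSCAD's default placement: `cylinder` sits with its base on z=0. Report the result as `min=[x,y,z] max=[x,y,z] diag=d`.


min=[-10.600,-3.800,6.100] max=[8.800,15.600,14.900] diag=28.812

A = translate([-0.9, 5.9, 6.1]) cylinder(h=7.1, r=3.9) → bbox [-4.8,2,6.1] .. [3,9.8,13.2]
B = cylinder(h=1.7, r=5.8) → bbox [-5.8,-5.8,0] .. [5.8,5.8,1.7]
lo = A.lo+B.lo = [-4.8-5.8, 2-5.8, 6.1+0] = [-10.600,-3.800,6.100]
hi = A.hi+B.hi = [3+5.8, 9.8+5.8, 13.2+1.7] = [8.800,15.600,14.900]
diag = √(19.4²+19.4²+8.8²) = √830.16 = 28.812


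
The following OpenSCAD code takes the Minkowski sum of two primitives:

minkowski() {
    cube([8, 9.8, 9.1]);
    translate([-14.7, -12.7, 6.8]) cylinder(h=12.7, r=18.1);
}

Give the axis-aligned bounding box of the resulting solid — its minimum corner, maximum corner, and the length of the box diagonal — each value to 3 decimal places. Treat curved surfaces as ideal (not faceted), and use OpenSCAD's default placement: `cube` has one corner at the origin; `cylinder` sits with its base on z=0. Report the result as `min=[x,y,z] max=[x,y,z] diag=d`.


A = translate([-14.7, -12.7, 6.8]) cylinder(h=12.7, r=18.1) → bbox [-32.8,-30.8,6.8] .. [3.4,5.4,19.5]
B = cube([8, 9.8, 9.1]) → bbox [0,0,0] .. [8,9.8,9.1]
lo = A.lo+B.lo = [-32.8+0, -30.8+0, 6.8+0] = [-32.800,-30.800,6.800]
hi = A.hi+B.hi = [3.4+8, 5.4+9.8, 19.5+9.1] = [11.400,15.200,28.600]
diag = √(44.2²+46²+21.8²) = √4544.88 = 67.416

min=[-32.800,-30.800,6.800] max=[11.400,15.200,28.600] diag=67.416


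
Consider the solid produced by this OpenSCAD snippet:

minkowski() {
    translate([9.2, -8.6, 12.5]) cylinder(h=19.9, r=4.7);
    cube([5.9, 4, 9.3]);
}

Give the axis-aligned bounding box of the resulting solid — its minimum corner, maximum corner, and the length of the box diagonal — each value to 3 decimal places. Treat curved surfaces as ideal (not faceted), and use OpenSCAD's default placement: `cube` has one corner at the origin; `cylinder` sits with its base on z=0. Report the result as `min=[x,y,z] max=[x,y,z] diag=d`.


min=[4.500,-13.300,12.500] max=[19.800,0.100,41.700] diag=35.585

A = translate([9.2, -8.6, 12.5]) cylinder(h=19.9, r=4.7) → bbox [4.5,-13.3,12.5] .. [13.9,-3.9,32.4]
B = cube([5.9, 4, 9.3]) → bbox [0,0,0] .. [5.9,4,9.3]
lo = A.lo+B.lo = [4.5+0, -13.3+0, 12.5+0] = [4.500,-13.300,12.500]
hi = A.hi+B.hi = [13.9+5.9, -3.9+4, 32.4+9.3] = [19.800,0.100,41.700]
diag = √(15.3²+13.4²+29.2²) = √1266.29 = 35.585


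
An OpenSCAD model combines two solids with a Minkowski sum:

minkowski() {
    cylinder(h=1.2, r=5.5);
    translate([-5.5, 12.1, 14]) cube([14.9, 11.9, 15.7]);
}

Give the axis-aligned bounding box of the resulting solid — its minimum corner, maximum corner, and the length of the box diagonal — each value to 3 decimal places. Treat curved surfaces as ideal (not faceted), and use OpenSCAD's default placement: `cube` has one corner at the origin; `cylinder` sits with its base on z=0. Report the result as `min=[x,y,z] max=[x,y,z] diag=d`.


min=[-11.000,6.600,14.000] max=[14.900,29.500,30.900] diag=38.482

A = translate([-5.5, 12.1, 14]) cube([14.9, 11.9, 15.7]) → bbox [-5.5,12.1,14] .. [9.4,24,29.7]
B = cylinder(h=1.2, r=5.5) → bbox [-5.5,-5.5,0] .. [5.5,5.5,1.2]
lo = A.lo+B.lo = [-5.5-5.5, 12.1-5.5, 14+0] = [-11.000,6.600,14.000]
hi = A.hi+B.hi = [9.4+5.5, 24+5.5, 29.7+1.2] = [14.900,29.500,30.900]
diag = √(25.9²+22.9²+16.9²) = √1480.83 = 38.482


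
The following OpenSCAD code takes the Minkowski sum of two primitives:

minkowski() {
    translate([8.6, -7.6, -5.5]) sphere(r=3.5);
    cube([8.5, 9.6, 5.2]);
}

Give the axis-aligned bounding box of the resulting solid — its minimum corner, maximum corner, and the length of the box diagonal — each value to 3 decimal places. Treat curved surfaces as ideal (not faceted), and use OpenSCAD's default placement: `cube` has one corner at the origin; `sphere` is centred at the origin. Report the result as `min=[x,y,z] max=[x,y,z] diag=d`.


A = translate([8.6, -7.6, -5.5]) sphere(r=3.5) → bbox [5.1,-11.1,-9] .. [12.1,-4.1,-2]
B = cube([8.5, 9.6, 5.2]) → bbox [0,0,0] .. [8.5,9.6,5.2]
lo = A.lo+B.lo = [5.1+0, -11.1+0, -9+0] = [5.100,-11.100,-9.000]
hi = A.hi+B.hi = [12.1+8.5, -4.1+9.6, -2+5.2] = [20.600,5.500,3.200]
diag = √(15.5²+16.6²+12.2²) = √664.65 = 25.781

min=[5.100,-11.100,-9.000] max=[20.600,5.500,3.200] diag=25.781


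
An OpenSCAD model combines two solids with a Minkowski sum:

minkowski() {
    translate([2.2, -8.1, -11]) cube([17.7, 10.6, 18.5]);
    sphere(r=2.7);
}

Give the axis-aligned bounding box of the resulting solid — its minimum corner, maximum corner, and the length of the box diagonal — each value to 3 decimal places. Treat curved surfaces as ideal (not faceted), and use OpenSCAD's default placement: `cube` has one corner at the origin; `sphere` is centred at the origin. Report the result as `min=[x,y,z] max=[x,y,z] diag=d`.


min=[-0.500,-10.800,-13.700] max=[22.600,5.200,10.200] diag=36.889

A = translate([2.2, -8.1, -11]) cube([17.7, 10.6, 18.5]) → bbox [2.2,-8.1,-11] .. [19.9,2.5,7.5]
B = sphere(r=2.7) → bbox [-2.7,-2.7,-2.7] .. [2.7,2.7,2.7]
lo = A.lo+B.lo = [2.2-2.7, -8.1-2.7, -11-2.7] = [-0.500,-10.800,-13.700]
hi = A.hi+B.hi = [19.9+2.7, 2.5+2.7, 7.5+2.7] = [22.600,5.200,10.200]
diag = √(23.1²+16²+23.9²) = √1360.82 = 36.889
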